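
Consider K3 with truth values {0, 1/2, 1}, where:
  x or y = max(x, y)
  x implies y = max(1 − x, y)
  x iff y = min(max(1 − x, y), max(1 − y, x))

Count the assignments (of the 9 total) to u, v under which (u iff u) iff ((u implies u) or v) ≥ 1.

u = 0, v = 0 ↦ 1  ≥
u = 0, v = 1/2 ↦ 1  ≥
u = 0, v = 1 ↦ 1  ≥
u = 1/2, v = 0 ↦ 1/2  <
u = 1/2, v = 1/2 ↦ 1/2  <
u = 1/2, v = 1 ↦ 1/2  <
u = 1, v = 0 ↦ 1  ≥
u = 1, v = 1/2 ↦ 1  ≥
u = 1, v = 1 ↦ 1  ≥
So 6 of the 9 assignments meet the threshold.

6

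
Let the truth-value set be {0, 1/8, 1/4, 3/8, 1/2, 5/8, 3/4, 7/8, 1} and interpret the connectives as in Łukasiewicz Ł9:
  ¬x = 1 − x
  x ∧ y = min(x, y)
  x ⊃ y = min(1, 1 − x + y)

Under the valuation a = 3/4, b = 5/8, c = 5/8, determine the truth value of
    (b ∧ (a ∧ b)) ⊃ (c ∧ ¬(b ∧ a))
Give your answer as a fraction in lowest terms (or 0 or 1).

3/4

a ∧ b = 3/4 ∧ 5/8 = 5/8
b ∧ (a ∧ b) = 5/8 ∧ 5/8 = 5/8
b ∧ a = 5/8 ∧ 3/4 = 5/8
¬(b ∧ a) = ¬5/8 = 3/8
c ∧ ¬(b ∧ a) = 5/8 ∧ 3/8 = 3/8
(b ∧ (a ∧ b)) ⊃ (c ∧ ¬(b ∧ a)) = 5/8 ⊃ 3/8 = 3/4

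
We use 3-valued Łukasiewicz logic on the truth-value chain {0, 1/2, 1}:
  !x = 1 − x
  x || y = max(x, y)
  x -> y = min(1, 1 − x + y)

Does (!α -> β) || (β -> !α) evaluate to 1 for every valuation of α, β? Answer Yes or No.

α = 0, β = 0 ↦ 1
α = 0, β = 1/2 ↦ 1
α = 0, β = 1 ↦ 1
α = 1/2, β = 0 ↦ 1
α = 1/2, β = 1/2 ↦ 1
α = 1/2, β = 1 ↦ 1
α = 1, β = 0 ↦ 1
α = 1, β = 1/2 ↦ 1
α = 1, β = 1 ↦ 1
Every assignment gives a value ≥ 1.

Yes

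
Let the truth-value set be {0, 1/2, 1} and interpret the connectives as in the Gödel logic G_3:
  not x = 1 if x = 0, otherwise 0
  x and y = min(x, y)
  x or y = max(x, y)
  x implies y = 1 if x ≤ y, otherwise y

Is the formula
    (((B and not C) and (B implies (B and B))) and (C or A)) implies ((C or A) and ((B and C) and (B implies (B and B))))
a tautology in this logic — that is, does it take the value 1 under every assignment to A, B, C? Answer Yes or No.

No

Counterexample: take A = 1/2, B = 1/2, C = 0.
not C = not 0 = 1
B and not C = 1/2 and 1 = 1/2
B and B = 1/2 and 1/2 = 1/2
B implies (B and B) = 1/2 implies 1/2 = 1
(B and not C) and (B implies (B and B)) = 1/2 and 1 = 1/2
C or A = 0 or 1/2 = 1/2
((B and not C) and (B implies (B and B))) and (C or A) = 1/2 and 1/2 = 1/2
C or A = 0 or 1/2 = 1/2
B and C = 1/2 and 0 = 0
B and B = 1/2 and 1/2 = 1/2
B implies (B and B) = 1/2 implies 1/2 = 1
(B and C) and (B implies (B and B)) = 0 and 1 = 0
(C or A) and ((B and C) and (B implies (B and B))) = 1/2 and 0 = 0
(((B and not C) and (B implies (B and B))) and (C or A)) implies ((C or A) and ((B and C) and (B implies (B and B)))) = 1/2 implies 0 = 0
This gives 0 ≠ 1.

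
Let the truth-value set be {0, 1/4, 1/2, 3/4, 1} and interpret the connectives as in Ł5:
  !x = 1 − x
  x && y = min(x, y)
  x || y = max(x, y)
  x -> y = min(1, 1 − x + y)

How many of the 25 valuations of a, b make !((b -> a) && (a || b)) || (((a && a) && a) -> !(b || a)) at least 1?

value 1: 12 assignments (counts)
value 3/4: 2 assignments
value 1/2: 5 assignments
value 1/4: 1 assignment
value 0: 5 assignments
So 12 of the 25 assignments meet the threshold.

12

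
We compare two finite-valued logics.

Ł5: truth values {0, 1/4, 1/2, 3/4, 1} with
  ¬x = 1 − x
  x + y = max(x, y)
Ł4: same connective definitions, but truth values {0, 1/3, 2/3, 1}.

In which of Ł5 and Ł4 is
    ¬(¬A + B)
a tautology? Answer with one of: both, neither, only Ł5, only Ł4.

In Ł5: at A = 0, B = 0 the value is 0 — not a tautology.
In Ł4: at A = 0, B = 0 the value is 0 — not a tautology.

neither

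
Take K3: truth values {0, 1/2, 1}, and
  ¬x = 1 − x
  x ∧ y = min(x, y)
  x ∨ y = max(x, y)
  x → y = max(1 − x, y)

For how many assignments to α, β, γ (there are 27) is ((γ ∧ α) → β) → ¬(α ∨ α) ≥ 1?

10

value 1: 10 assignments (counts)
value 1/2: 12 assignments
value 0: 5 assignments
So 10 of the 27 assignments meet the threshold.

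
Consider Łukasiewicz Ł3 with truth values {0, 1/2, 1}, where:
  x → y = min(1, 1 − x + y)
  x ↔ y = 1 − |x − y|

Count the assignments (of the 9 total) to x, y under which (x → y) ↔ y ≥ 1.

5

x = 0, y = 0 ↦ 0  <
x = 0, y = 1/2 ↦ 1/2  <
x = 0, y = 1 ↦ 1  ≥
x = 1/2, y = 0 ↦ 1/2  <
x = 1/2, y = 1/2 ↦ 1/2  <
x = 1/2, y = 1 ↦ 1  ≥
x = 1, y = 0 ↦ 1  ≥
x = 1, y = 1/2 ↦ 1  ≥
x = 1, y = 1 ↦ 1  ≥
So 5 of the 9 assignments meet the threshold.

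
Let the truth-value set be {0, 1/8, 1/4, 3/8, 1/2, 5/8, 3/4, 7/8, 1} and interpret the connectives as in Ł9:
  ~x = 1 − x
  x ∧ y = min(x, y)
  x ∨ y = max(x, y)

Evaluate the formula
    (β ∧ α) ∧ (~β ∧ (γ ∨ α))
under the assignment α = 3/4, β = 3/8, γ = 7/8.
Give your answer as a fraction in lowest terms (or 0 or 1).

β ∧ α = 3/8 ∧ 3/4 = 3/8
~β = ~3/8 = 5/8
γ ∨ α = 7/8 ∨ 3/4 = 7/8
~β ∧ (γ ∨ α) = 5/8 ∧ 7/8 = 5/8
(β ∧ α) ∧ (~β ∧ (γ ∨ α)) = 3/8 ∧ 5/8 = 3/8

3/8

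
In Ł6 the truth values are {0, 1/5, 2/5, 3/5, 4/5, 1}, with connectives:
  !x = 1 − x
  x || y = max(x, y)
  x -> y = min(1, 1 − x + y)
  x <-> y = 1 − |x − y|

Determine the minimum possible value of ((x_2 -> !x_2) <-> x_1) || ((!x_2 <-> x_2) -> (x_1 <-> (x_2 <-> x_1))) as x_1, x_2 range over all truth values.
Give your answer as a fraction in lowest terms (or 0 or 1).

3/5

Take x_1 = 0, x_2 = 2/5:
!x_2 = !2/5 = 3/5
x_2 -> !x_2 = 2/5 -> 3/5 = 1
(x_2 -> !x_2) <-> x_1 = 1 <-> 0 = 0
!x_2 = !2/5 = 3/5
!x_2 <-> x_2 = 3/5 <-> 2/5 = 4/5
x_2 <-> x_1 = 2/5 <-> 0 = 3/5
x_1 <-> (x_2 <-> x_1) = 0 <-> 3/5 = 2/5
(!x_2 <-> x_2) -> (x_1 <-> (x_2 <-> x_1)) = 4/5 -> 2/5 = 3/5
((x_2 -> !x_2) <-> x_1) || ((!x_2 <-> x_2) -> (x_1 <-> (x_2 <-> x_1))) = 0 || 3/5 = 3/5
No assignment yields a value below 3/5, so this is the minimum.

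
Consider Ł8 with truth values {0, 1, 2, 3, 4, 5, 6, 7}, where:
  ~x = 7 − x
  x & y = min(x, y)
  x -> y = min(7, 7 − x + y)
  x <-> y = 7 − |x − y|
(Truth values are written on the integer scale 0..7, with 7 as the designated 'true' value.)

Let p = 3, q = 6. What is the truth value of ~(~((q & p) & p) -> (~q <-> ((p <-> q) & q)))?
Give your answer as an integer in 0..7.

q & p = 6 & 3 = 3
(q & p) & p = 3 & 3 = 3
~((q & p) & p) = ~3 = 4
~q = ~6 = 1
p <-> q = 3 <-> 6 = 4
(p <-> q) & q = 4 & 6 = 4
~q <-> ((p <-> q) & q) = 1 <-> 4 = 4
~((q & p) & p) -> (~q <-> ((p <-> q) & q)) = 4 -> 4 = 7
~(~((q & p) & p) -> (~q <-> ((p <-> q) & q))) = ~7 = 0

0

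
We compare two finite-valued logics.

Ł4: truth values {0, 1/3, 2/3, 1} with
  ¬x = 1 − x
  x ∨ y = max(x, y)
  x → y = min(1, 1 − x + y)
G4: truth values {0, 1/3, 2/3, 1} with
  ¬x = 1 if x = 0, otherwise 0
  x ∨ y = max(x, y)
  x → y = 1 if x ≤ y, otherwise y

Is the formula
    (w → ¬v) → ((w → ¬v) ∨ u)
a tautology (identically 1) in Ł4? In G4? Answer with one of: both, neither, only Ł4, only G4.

In Ł4: every assignment gives 1 — tautology.
In G4: every assignment gives 1 — tautology.

both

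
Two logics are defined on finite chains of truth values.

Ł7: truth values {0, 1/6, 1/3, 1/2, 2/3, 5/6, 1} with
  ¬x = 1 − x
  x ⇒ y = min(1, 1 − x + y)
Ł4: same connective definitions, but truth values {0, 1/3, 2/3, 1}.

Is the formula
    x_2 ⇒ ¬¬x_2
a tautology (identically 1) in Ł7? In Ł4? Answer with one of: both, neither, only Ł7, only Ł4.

both

In Ł7: every assignment gives 1 — tautology.
In Ł4: every assignment gives 1 — tautology.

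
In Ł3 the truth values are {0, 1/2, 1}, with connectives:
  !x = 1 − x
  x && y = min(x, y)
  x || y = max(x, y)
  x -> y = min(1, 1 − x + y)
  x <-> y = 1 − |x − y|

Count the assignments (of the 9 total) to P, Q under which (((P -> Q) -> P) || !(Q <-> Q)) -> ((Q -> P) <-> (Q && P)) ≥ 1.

6

P = 0, Q = 0 ↦ 1  ≥
P = 0, Q = 1/2 ↦ 1  ≥
P = 0, Q = 1 ↦ 1  ≥
P = 1/2, Q = 0 ↦ 0  <
P = 1/2, Q = 1/2 ↦ 1  ≥
P = 1/2, Q = 1 ↦ 1  ≥
P = 1, Q = 0 ↦ 0  <
P = 1, Q = 1/2 ↦ 1/2  <
P = 1, Q = 1 ↦ 1  ≥
So 6 of the 9 assignments meet the threshold.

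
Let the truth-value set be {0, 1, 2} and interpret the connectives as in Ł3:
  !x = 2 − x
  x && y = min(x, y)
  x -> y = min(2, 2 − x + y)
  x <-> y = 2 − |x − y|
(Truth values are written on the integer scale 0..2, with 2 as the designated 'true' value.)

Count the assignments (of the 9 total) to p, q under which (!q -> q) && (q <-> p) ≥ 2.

p = 0, q = 0 ↦ 0  <
p = 0, q = 1 ↦ 1  <
p = 0, q = 2 ↦ 0  <
p = 1, q = 0 ↦ 0  <
p = 1, q = 1 ↦ 2  ≥
p = 1, q = 2 ↦ 1  <
p = 2, q = 0 ↦ 0  <
p = 2, q = 1 ↦ 1  <
p = 2, q = 2 ↦ 2  ≥
So 2 of the 9 assignments meet the threshold.

2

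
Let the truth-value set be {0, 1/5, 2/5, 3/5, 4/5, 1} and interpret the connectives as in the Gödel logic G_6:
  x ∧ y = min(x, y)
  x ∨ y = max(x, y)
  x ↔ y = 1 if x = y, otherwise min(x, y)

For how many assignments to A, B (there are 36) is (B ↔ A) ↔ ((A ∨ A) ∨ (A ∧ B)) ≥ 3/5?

21

value 1: 16 assignments (counts)
value 4/5: 2 assignments (counts)
value 3/5: 3 assignments (counts)
value 2/5: 4 assignments
value 1/5: 5 assignments
value 0: 6 assignments
So 21 of the 36 assignments meet the threshold.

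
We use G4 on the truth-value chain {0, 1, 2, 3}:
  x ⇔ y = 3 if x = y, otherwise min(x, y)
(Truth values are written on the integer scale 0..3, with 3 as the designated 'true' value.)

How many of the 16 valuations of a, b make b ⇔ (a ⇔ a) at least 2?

a = 0, b = 0 ↦ 0  <
a = 0, b = 1 ↦ 1  <
a = 0, b = 2 ↦ 2  ≥
a = 0, b = 3 ↦ 3  ≥
a = 1, b = 0 ↦ 0  <
a = 1, b = 1 ↦ 1  <
a = 1, b = 2 ↦ 2  ≥
a = 1, b = 3 ↦ 3  ≥
a = 2, b = 0 ↦ 0  <
a = 2, b = 1 ↦ 1  <
a = 2, b = 2 ↦ 2  ≥
a = 2, b = 3 ↦ 3  ≥
a = 3, b = 0 ↦ 0  <
a = 3, b = 1 ↦ 1  <
a = 3, b = 2 ↦ 2  ≥
a = 3, b = 3 ↦ 3  ≥
So 8 of the 16 assignments meet the threshold.

8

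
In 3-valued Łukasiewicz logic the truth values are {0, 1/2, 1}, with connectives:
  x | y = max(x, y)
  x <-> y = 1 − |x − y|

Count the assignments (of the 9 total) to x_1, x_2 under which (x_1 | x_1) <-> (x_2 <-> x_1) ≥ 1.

4

x_1 = 0, x_2 = 0 ↦ 0  <
x_1 = 0, x_2 = 1/2 ↦ 1/2  <
x_1 = 0, x_2 = 1 ↦ 1  ≥
x_1 = 1/2, x_2 = 0 ↦ 1  ≥
x_1 = 1/2, x_2 = 1/2 ↦ 1/2  <
x_1 = 1/2, x_2 = 1 ↦ 1  ≥
x_1 = 1, x_2 = 0 ↦ 0  <
x_1 = 1, x_2 = 1/2 ↦ 1/2  <
x_1 = 1, x_2 = 1 ↦ 1  ≥
So 4 of the 9 assignments meet the threshold.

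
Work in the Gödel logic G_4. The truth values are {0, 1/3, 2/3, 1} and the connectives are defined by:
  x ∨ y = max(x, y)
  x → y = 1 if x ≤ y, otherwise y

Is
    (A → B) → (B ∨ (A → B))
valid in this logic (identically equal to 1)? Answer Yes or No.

A = 0, B = 0 ↦ 1
A = 0, B = 1/3 ↦ 1
A = 0, B = 2/3 ↦ 1
A = 0, B = 1 ↦ 1
A = 1/3, B = 0 ↦ 1
A = 1/3, B = 1/3 ↦ 1
A = 1/3, B = 2/3 ↦ 1
A = 1/3, B = 1 ↦ 1
A = 2/3, B = 0 ↦ 1
A = 2/3, B = 1/3 ↦ 1
A = 2/3, B = 2/3 ↦ 1
A = 2/3, B = 1 ↦ 1
A = 1, B = 0 ↦ 1
A = 1, B = 1/3 ↦ 1
A = 1, B = 2/3 ↦ 1
A = 1, B = 1 ↦ 1
Every assignment gives a value ≥ 1.

Yes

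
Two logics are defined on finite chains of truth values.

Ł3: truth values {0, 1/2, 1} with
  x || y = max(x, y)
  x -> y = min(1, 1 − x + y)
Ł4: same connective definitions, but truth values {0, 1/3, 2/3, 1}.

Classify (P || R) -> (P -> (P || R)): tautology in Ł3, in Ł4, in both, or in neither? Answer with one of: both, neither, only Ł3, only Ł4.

In Ł3: every assignment gives 1 — tautology.
In Ł4: every assignment gives 1 — tautology.

both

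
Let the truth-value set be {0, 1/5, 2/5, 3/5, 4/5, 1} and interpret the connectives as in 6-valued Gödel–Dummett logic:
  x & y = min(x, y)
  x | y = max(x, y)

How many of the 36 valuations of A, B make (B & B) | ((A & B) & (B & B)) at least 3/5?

18

value 1: 6 assignments (counts)
value 4/5: 6 assignments (counts)
value 3/5: 6 assignments (counts)
value 2/5: 6 assignments
value 1/5: 6 assignments
value 0: 6 assignments
So 18 of the 36 assignments meet the threshold.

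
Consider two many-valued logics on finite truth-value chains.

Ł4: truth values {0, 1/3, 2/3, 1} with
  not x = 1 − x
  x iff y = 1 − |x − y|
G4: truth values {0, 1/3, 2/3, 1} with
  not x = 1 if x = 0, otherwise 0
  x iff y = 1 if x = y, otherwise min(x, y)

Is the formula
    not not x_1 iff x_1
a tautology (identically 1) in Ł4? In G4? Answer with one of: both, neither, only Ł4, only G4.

In Ł4: every assignment gives 1 — tautology.
In G4: at x_1 = 1/3 the value is 1/3 — not a tautology.

only Ł4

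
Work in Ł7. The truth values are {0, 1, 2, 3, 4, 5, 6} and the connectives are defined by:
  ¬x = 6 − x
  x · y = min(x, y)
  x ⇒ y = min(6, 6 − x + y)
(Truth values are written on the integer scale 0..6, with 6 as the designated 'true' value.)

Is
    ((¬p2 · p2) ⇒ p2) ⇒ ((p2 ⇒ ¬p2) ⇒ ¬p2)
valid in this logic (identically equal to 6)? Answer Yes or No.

No

Counterexample: take p2 = 1.
¬p2 = ¬1 = 5
¬p2 · p2 = 5 · 1 = 1
(¬p2 · p2) ⇒ p2 = 1 ⇒ 1 = 6
¬p2 = ¬1 = 5
p2 ⇒ ¬p2 = 1 ⇒ 5 = 6
¬p2 = ¬1 = 5
(p2 ⇒ ¬p2) ⇒ ¬p2 = 6 ⇒ 5 = 5
((¬p2 · p2) ⇒ p2) ⇒ ((p2 ⇒ ¬p2) ⇒ ¬p2) = 6 ⇒ 5 = 5
This gives 5 ≠ 6.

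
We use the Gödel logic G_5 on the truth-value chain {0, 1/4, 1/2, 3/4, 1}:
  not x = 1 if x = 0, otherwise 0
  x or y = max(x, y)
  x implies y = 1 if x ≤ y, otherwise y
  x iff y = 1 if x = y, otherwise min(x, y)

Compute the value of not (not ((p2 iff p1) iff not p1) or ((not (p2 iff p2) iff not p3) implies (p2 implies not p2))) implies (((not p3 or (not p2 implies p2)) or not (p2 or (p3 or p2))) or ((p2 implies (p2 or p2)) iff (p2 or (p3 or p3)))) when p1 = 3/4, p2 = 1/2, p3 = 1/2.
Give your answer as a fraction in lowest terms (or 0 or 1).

p2 iff p1 = 1/2 iff 3/4 = 1/2
not p1 = not 3/4 = 0
(p2 iff p1) iff not p1 = 1/2 iff 0 = 0
not ((p2 iff p1) iff not p1) = not 0 = 1
p2 iff p2 = 1/2 iff 1/2 = 1
not (p2 iff p2) = not 1 = 0
not p3 = not 1/2 = 0
not (p2 iff p2) iff not p3 = 0 iff 0 = 1
not p2 = not 1/2 = 0
p2 implies not p2 = 1/2 implies 0 = 0
(not (p2 iff p2) iff not p3) implies (p2 implies not p2) = 1 implies 0 = 0
not ((p2 iff p1) iff not p1) or ((not (p2 iff p2) iff not p3) implies (p2 implies not p2)) = 1 or 0 = 1
not (not ((p2 iff p1) iff not p1) or ((not (p2 iff p2) iff not p3) implies (p2 implies not p2))) = not 1 = 0
not p3 = not 1/2 = 0
not p2 = not 1/2 = 0
not p2 implies p2 = 0 implies 1/2 = 1
not p3 or (not p2 implies p2) = 0 or 1 = 1
p3 or p2 = 1/2 or 1/2 = 1/2
p2 or (p3 or p2) = 1/2 or 1/2 = 1/2
not (p2 or (p3 or p2)) = not 1/2 = 0
(not p3 or (not p2 implies p2)) or not (p2 or (p3 or p2)) = 1 or 0 = 1
p2 or p2 = 1/2 or 1/2 = 1/2
p2 implies (p2 or p2) = 1/2 implies 1/2 = 1
p3 or p3 = 1/2 or 1/2 = 1/2
p2 or (p3 or p3) = 1/2 or 1/2 = 1/2
(p2 implies (p2 or p2)) iff (p2 or (p3 or p3)) = 1 iff 1/2 = 1/2
((not p3 or (not p2 implies p2)) or not (p2 or (p3 or p2))) or ((p2 implies (p2 or p2)) iff (p2 or (p3 or p3))) = 1 or 1/2 = 1
not (not ((p2 iff p1) iff not p1) or ((not (p2 iff p2) iff not p3) implies (p2 implies not p2))) implies (((not p3 or (not p2 implies p2)) or not (p2 or (p3 or p2))) or ((p2 implies (p2 or p2)) iff (p2 or (p3 or p3)))) = 0 implies 1 = 1

1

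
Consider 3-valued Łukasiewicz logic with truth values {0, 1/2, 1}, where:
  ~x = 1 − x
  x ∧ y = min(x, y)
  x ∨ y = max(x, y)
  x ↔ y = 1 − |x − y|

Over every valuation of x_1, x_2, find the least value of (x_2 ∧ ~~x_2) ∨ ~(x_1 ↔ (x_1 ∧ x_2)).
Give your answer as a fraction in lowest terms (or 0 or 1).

Take x_1 = 0, x_2 = 0:
~x_2 = ~0 = 1
~~x_2 = ~1 = 0
x_2 ∧ ~~x_2 = 0 ∧ 0 = 0
x_1 ∧ x_2 = 0 ∧ 0 = 0
x_1 ↔ (x_1 ∧ x_2) = 0 ↔ 0 = 1
~(x_1 ↔ (x_1 ∧ x_2)) = ~1 = 0
(x_2 ∧ ~~x_2) ∨ ~(x_1 ↔ (x_1 ∧ x_2)) = 0 ∨ 0 = 0
No assignment yields a value below 0, so this is the minimum.

0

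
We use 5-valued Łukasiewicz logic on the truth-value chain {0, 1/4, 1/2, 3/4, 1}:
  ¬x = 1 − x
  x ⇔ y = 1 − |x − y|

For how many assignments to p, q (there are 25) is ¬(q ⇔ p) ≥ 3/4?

value 1: 2 assignments (counts)
value 3/4: 4 assignments (counts)
value 1/2: 6 assignments
value 1/4: 8 assignments
value 0: 5 assignments
So 6 of the 25 assignments meet the threshold.

6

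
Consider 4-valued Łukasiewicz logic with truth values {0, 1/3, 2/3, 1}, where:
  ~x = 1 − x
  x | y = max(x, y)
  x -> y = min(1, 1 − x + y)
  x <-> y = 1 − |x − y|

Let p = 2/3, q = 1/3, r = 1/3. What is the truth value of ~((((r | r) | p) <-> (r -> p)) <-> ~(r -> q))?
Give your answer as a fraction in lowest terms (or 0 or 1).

r | r = 1/3 | 1/3 = 1/3
(r | r) | p = 1/3 | 2/3 = 2/3
r -> p = 1/3 -> 2/3 = 1
((r | r) | p) <-> (r -> p) = 2/3 <-> 1 = 2/3
r -> q = 1/3 -> 1/3 = 1
~(r -> q) = ~1 = 0
(((r | r) | p) <-> (r -> p)) <-> ~(r -> q) = 2/3 <-> 0 = 1/3
~((((r | r) | p) <-> (r -> p)) <-> ~(r -> q)) = ~1/3 = 2/3

2/3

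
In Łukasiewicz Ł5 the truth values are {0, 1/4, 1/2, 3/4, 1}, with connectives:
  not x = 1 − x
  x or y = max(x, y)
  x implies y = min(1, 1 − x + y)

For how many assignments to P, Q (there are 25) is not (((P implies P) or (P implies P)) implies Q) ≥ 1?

value 1: 5 assignments (counts)
value 3/4: 5 assignments
value 1/2: 5 assignments
value 1/4: 5 assignments
value 0: 5 assignments
So 5 of the 25 assignments meet the threshold.

5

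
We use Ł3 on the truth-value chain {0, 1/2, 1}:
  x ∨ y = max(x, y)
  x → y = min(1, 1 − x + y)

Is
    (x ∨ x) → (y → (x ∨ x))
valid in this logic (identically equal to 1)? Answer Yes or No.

Yes

x = 0, y = 0 ↦ 1
x = 0, y = 1/2 ↦ 1
x = 0, y = 1 ↦ 1
x = 1/2, y = 0 ↦ 1
x = 1/2, y = 1/2 ↦ 1
x = 1/2, y = 1 ↦ 1
x = 1, y = 0 ↦ 1
x = 1, y = 1/2 ↦ 1
x = 1, y = 1 ↦ 1
Every assignment gives a value ≥ 1.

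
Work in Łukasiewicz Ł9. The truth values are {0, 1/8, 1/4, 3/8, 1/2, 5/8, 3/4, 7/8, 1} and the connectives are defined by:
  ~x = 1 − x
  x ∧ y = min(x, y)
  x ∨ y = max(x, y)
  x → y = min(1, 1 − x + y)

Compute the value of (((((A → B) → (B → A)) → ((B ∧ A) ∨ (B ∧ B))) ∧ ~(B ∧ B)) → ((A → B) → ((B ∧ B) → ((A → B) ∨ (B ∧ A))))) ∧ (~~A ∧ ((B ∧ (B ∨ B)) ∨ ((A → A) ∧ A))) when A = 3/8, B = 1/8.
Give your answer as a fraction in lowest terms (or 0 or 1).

3/8

A → B = 3/8 → 1/8 = 3/4
B → A = 1/8 → 3/8 = 1
(A → B) → (B → A) = 3/4 → 1 = 1
B ∧ A = 1/8 ∧ 3/8 = 1/8
B ∧ B = 1/8 ∧ 1/8 = 1/8
(B ∧ A) ∨ (B ∧ B) = 1/8 ∨ 1/8 = 1/8
((A → B) → (B → A)) → ((B ∧ A) ∨ (B ∧ B)) = 1 → 1/8 = 1/8
B ∧ B = 1/8 ∧ 1/8 = 1/8
~(B ∧ B) = ~1/8 = 7/8
(((A → B) → (B → A)) → ((B ∧ A) ∨ (B ∧ B))) ∧ ~(B ∧ B) = 1/8 ∧ 7/8 = 1/8
A → B = 3/8 → 1/8 = 3/4
B ∧ B = 1/8 ∧ 1/8 = 1/8
A → B = 3/8 → 1/8 = 3/4
B ∧ A = 1/8 ∧ 3/8 = 1/8
(A → B) ∨ (B ∧ A) = 3/4 ∨ 1/8 = 3/4
(B ∧ B) → ((A → B) ∨ (B ∧ A)) = 1/8 → 3/4 = 1
(A → B) → ((B ∧ B) → ((A → B) ∨ (B ∧ A))) = 3/4 → 1 = 1
((((A → B) → (B → A)) → ((B ∧ A) ∨ (B ∧ B))) ∧ ~(B ∧ B)) → ((A → B) → ((B ∧ B) → ((A → B) ∨ (B ∧ A)))) = 1/8 → 1 = 1
~A = ~3/8 = 5/8
~~A = ~5/8 = 3/8
B ∨ B = 1/8 ∨ 1/8 = 1/8
B ∧ (B ∨ B) = 1/8 ∧ 1/8 = 1/8
A → A = 3/8 → 3/8 = 1
(A → A) ∧ A = 1 ∧ 3/8 = 3/8
(B ∧ (B ∨ B)) ∨ ((A → A) ∧ A) = 1/8 ∨ 3/8 = 3/8
~~A ∧ ((B ∧ (B ∨ B)) ∨ ((A → A) ∧ A)) = 3/8 ∧ 3/8 = 3/8
(((((A → B) → (B → A)) → ((B ∧ A) ∨ (B ∧ B))) ∧ ~(B ∧ B)) → ((A → B) → ((B ∧ B) → ((A → B) ∨ (B ∧ A))))) ∧ (~~A ∧ ((B ∧ (B ∨ B)) ∨ ((A → A) ∧ A))) = 1 ∧ 3/8 = 3/8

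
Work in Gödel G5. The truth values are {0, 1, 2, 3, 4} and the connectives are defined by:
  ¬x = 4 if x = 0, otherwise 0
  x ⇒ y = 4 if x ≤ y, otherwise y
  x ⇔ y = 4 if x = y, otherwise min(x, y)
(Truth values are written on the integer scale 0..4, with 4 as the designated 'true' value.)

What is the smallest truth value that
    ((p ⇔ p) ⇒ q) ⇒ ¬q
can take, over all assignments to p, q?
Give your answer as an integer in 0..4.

Take p = 0, q = 1:
p ⇔ p = 0 ⇔ 0 = 4
(p ⇔ p) ⇒ q = 4 ⇒ 1 = 1
¬q = ¬1 = 0
((p ⇔ p) ⇒ q) ⇒ ¬q = 1 ⇒ 0 = 0
No assignment yields a value below 0, so this is the minimum.

0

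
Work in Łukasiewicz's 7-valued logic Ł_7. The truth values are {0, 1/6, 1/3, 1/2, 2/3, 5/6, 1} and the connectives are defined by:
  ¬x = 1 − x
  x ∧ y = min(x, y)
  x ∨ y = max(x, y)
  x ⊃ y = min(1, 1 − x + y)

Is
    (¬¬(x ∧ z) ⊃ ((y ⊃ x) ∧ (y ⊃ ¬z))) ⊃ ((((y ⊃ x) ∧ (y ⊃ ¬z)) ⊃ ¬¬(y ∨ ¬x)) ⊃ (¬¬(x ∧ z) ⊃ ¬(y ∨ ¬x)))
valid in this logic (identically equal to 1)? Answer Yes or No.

Counterexample: take x = 1/6, y = 1, z = 1/6.
x ∧ z = 1/6 ∧ 1/6 = 1/6
¬(x ∧ z) = ¬1/6 = 5/6
¬¬(x ∧ z) = ¬5/6 = 1/6
y ⊃ x = 1 ⊃ 1/6 = 1/6
¬z = ¬1/6 = 5/6
y ⊃ ¬z = 1 ⊃ 5/6 = 5/6
(y ⊃ x) ∧ (y ⊃ ¬z) = 1/6 ∧ 5/6 = 1/6
¬¬(x ∧ z) ⊃ ((y ⊃ x) ∧ (y ⊃ ¬z)) = 1/6 ⊃ 1/6 = 1
y ⊃ x = 1 ⊃ 1/6 = 1/6
¬z = ¬1/6 = 5/6
y ⊃ ¬z = 1 ⊃ 5/6 = 5/6
(y ⊃ x) ∧ (y ⊃ ¬z) = 1/6 ∧ 5/6 = 1/6
¬x = ¬1/6 = 5/6
y ∨ ¬x = 1 ∨ 5/6 = 1
¬(y ∨ ¬x) = ¬1 = 0
¬¬(y ∨ ¬x) = ¬0 = 1
((y ⊃ x) ∧ (y ⊃ ¬z)) ⊃ ¬¬(y ∨ ¬x) = 1/6 ⊃ 1 = 1
x ∧ z = 1/6 ∧ 1/6 = 1/6
¬(x ∧ z) = ¬1/6 = 5/6
¬¬(x ∧ z) = ¬5/6 = 1/6
¬x = ¬1/6 = 5/6
y ∨ ¬x = 1 ∨ 5/6 = 1
¬(y ∨ ¬x) = ¬1 = 0
¬¬(x ∧ z) ⊃ ¬(y ∨ ¬x) = 1/6 ⊃ 0 = 5/6
(((y ⊃ x) ∧ (y ⊃ ¬z)) ⊃ ¬¬(y ∨ ¬x)) ⊃ (¬¬(x ∧ z) ⊃ ¬(y ∨ ¬x)) = 1 ⊃ 5/6 = 5/6
(¬¬(x ∧ z) ⊃ ((y ⊃ x) ∧ (y ⊃ ¬z))) ⊃ ((((y ⊃ x) ∧ (y ⊃ ¬z)) ⊃ ¬¬(y ∨ ¬x)) ⊃ (¬¬(x ∧ z) ⊃ ¬(y ∨ ¬x))) = 1 ⊃ 5/6 = 5/6
This gives 5/6 ≠ 1.

No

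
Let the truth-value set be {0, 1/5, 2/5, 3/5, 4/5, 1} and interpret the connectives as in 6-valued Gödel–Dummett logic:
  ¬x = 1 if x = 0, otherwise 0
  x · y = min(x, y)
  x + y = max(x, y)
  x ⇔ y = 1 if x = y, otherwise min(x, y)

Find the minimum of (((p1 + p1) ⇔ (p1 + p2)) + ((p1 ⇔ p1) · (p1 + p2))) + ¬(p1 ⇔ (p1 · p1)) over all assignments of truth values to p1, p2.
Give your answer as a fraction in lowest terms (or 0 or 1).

Take p1 = 0, p2 = 1/5:
p1 + p1 = 0 + 0 = 0
p1 + p2 = 0 + 1/5 = 1/5
(p1 + p1) ⇔ (p1 + p2) = 0 ⇔ 1/5 = 0
p1 ⇔ p1 = 0 ⇔ 0 = 1
p1 + p2 = 0 + 1/5 = 1/5
(p1 ⇔ p1) · (p1 + p2) = 1 · 1/5 = 1/5
((p1 + p1) ⇔ (p1 + p2)) + ((p1 ⇔ p1) · (p1 + p2)) = 0 + 1/5 = 1/5
p1 · p1 = 0 · 0 = 0
p1 ⇔ (p1 · p1) = 0 ⇔ 0 = 1
¬(p1 ⇔ (p1 · p1)) = ¬1 = 0
(((p1 + p1) ⇔ (p1 + p2)) + ((p1 ⇔ p1) · (p1 + p2))) + ¬(p1 ⇔ (p1 · p1)) = 1/5 + 0 = 1/5
No assignment yields a value below 1/5, so this is the minimum.

1/5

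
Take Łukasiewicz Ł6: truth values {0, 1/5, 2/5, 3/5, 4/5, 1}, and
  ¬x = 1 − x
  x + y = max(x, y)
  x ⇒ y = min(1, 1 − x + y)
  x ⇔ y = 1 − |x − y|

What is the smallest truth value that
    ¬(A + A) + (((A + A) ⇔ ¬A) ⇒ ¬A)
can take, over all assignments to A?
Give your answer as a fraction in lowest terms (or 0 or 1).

Take A = 3/5:
A + A = 3/5 + 3/5 = 3/5
¬(A + A) = ¬3/5 = 2/5
A + A = 3/5 + 3/5 = 3/5
¬A = ¬3/5 = 2/5
(A + A) ⇔ ¬A = 3/5 ⇔ 2/5 = 4/5
¬A = ¬3/5 = 2/5
((A + A) ⇔ ¬A) ⇒ ¬A = 4/5 ⇒ 2/5 = 3/5
¬(A + A) + (((A + A) ⇔ ¬A) ⇒ ¬A) = 2/5 + 3/5 = 3/5
No assignment yields a value below 3/5, so this is the minimum.

3/5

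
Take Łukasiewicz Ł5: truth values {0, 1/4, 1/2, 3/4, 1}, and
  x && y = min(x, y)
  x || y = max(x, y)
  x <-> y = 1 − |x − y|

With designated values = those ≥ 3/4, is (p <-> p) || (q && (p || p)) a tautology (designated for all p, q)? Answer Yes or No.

Yes

At p = 1/4, q = 0, for instance:
p <-> p = 1/4 <-> 1/4 = 1
p || p = 1/4 || 1/4 = 1/4
q && (p || p) = 0 && 1/4 = 0
(p <-> p) || (q && (p || p)) = 1 || 0 = 1
and checking the remaining 24 assignments likewise gives ≥ 3/4 in every case.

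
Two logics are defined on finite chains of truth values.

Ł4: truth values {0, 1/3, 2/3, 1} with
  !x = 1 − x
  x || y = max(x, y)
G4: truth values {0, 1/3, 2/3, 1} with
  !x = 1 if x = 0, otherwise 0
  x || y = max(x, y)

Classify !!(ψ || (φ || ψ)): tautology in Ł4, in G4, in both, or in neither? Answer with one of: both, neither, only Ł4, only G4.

neither

In Ł4: at φ = 0, ψ = 0 the value is 0 — not a tautology.
In G4: at φ = 0, ψ = 0 the value is 0 — not a tautology.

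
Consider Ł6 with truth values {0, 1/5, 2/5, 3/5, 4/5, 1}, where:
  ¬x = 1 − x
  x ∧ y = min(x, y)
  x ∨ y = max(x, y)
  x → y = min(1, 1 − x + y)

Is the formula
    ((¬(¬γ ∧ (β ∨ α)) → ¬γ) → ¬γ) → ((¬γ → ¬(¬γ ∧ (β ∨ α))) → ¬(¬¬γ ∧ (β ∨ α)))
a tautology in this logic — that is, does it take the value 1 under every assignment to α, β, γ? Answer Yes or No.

No

Counterexample: take α = 0, β = 1/5, γ = 1.
¬γ = ¬1 = 0
β ∨ α = 1/5 ∨ 0 = 1/5
¬γ ∧ (β ∨ α) = 0 ∧ 1/5 = 0
¬(¬γ ∧ (β ∨ α)) = ¬0 = 1
¬γ = ¬1 = 0
¬(¬γ ∧ (β ∨ α)) → ¬γ = 1 → 0 = 0
¬γ = ¬1 = 0
(¬(¬γ ∧ (β ∨ α)) → ¬γ) → ¬γ = 0 → 0 = 1
¬γ = ¬1 = 0
¬γ = ¬1 = 0
β ∨ α = 1/5 ∨ 0 = 1/5
¬γ ∧ (β ∨ α) = 0 ∧ 1/5 = 0
¬(¬γ ∧ (β ∨ α)) = ¬0 = 1
¬γ → ¬(¬γ ∧ (β ∨ α)) = 0 → 1 = 1
¬γ = ¬1 = 0
¬¬γ = ¬0 = 1
β ∨ α = 1/5 ∨ 0 = 1/5
¬¬γ ∧ (β ∨ α) = 1 ∧ 1/5 = 1/5
¬(¬¬γ ∧ (β ∨ α)) = ¬1/5 = 4/5
(¬γ → ¬(¬γ ∧ (β ∨ α))) → ¬(¬¬γ ∧ (β ∨ α)) = 1 → 4/5 = 4/5
((¬(¬γ ∧ (β ∨ α)) → ¬γ) → ¬γ) → ((¬γ → ¬(¬γ ∧ (β ∨ α))) → ¬(¬¬γ ∧ (β ∨ α))) = 1 → 4/5 = 4/5
This gives 4/5 ≠ 1.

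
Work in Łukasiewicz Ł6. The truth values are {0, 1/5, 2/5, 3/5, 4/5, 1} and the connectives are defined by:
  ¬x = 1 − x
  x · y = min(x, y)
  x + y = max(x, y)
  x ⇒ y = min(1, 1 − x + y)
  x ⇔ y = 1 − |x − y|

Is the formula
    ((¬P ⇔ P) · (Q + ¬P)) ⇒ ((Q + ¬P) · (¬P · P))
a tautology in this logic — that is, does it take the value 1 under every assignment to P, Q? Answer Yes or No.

No

Counterexample: take P = 1/5, Q = 0.
¬P = ¬1/5 = 4/5
¬P ⇔ P = 4/5 ⇔ 1/5 = 2/5
¬P = ¬1/5 = 4/5
Q + ¬P = 0 + 4/5 = 4/5
(¬P ⇔ P) · (Q + ¬P) = 2/5 · 4/5 = 2/5
¬P = ¬1/5 = 4/5
Q + ¬P = 0 + 4/5 = 4/5
¬P = ¬1/5 = 4/5
¬P · P = 4/5 · 1/5 = 1/5
(Q + ¬P) · (¬P · P) = 4/5 · 1/5 = 1/5
((¬P ⇔ P) · (Q + ¬P)) ⇒ ((Q + ¬P) · (¬P · P)) = 2/5 ⇒ 1/5 = 4/5
This gives 4/5 ≠ 1.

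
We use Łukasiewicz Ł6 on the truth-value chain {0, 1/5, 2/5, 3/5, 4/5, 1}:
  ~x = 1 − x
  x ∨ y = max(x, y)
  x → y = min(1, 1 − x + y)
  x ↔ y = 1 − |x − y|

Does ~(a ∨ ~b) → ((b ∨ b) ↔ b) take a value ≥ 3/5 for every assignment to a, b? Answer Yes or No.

Yes

At a = 4/5, b = 4/5, for instance:
~b = ~4/5 = 1/5
a ∨ ~b = 4/5 ∨ 1/5 = 4/5
~(a ∨ ~b) = ~4/5 = 1/5
b ∨ b = 4/5 ∨ 4/5 = 4/5
(b ∨ b) ↔ b = 4/5 ↔ 4/5 = 1
~(a ∨ ~b) → ((b ∨ b) ↔ b) = 1/5 → 1 = 1
and checking the remaining 35 assignments likewise gives ≥ 3/5 in every case.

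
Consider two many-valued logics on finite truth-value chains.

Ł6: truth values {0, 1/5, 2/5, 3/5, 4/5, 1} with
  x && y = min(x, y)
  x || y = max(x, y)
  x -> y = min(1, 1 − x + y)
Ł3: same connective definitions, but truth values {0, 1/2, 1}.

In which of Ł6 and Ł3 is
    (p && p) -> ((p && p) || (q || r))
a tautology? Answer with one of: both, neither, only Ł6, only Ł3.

In Ł6: every assignment gives 1 — tautology.
In Ł3: every assignment gives 1 — tautology.

both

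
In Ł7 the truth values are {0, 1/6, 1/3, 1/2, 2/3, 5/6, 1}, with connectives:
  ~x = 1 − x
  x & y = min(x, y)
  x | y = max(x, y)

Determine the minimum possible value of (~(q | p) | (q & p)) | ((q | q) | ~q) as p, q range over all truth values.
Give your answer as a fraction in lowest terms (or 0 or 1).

Take p = 0, q = 1/2:
q | p = 1/2 | 0 = 1/2
~(q | p) = ~1/2 = 1/2
q & p = 1/2 & 0 = 0
~(q | p) | (q & p) = 1/2 | 0 = 1/2
q | q = 1/2 | 1/2 = 1/2
~q = ~1/2 = 1/2
(q | q) | ~q = 1/2 | 1/2 = 1/2
(~(q | p) | (q & p)) | ((q | q) | ~q) = 1/2 | 1/2 = 1/2
No assignment yields a value below 1/2, so this is the minimum.

1/2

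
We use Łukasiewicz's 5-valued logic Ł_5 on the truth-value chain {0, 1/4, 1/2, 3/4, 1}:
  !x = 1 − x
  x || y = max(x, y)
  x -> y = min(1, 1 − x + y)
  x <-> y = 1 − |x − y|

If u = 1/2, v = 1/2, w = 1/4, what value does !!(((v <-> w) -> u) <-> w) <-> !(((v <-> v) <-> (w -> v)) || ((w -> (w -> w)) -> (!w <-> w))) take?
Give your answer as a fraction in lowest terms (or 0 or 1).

1/2

v <-> w = 1/2 <-> 1/4 = 3/4
(v <-> w) -> u = 3/4 -> 1/2 = 3/4
((v <-> w) -> u) <-> w = 3/4 <-> 1/4 = 1/2
!(((v <-> w) -> u) <-> w) = !1/2 = 1/2
!!(((v <-> w) -> u) <-> w) = !1/2 = 1/2
v <-> v = 1/2 <-> 1/2 = 1
w -> v = 1/4 -> 1/2 = 1
(v <-> v) <-> (w -> v) = 1 <-> 1 = 1
w -> w = 1/4 -> 1/4 = 1
w -> (w -> w) = 1/4 -> 1 = 1
!w = !1/4 = 3/4
!w <-> w = 3/4 <-> 1/4 = 1/2
(w -> (w -> w)) -> (!w <-> w) = 1 -> 1/2 = 1/2
((v <-> v) <-> (w -> v)) || ((w -> (w -> w)) -> (!w <-> w)) = 1 || 1/2 = 1
!(((v <-> v) <-> (w -> v)) || ((w -> (w -> w)) -> (!w <-> w))) = !1 = 0
!!(((v <-> w) -> u) <-> w) <-> !(((v <-> v) <-> (w -> v)) || ((w -> (w -> w)) -> (!w <-> w))) = 1/2 <-> 0 = 1/2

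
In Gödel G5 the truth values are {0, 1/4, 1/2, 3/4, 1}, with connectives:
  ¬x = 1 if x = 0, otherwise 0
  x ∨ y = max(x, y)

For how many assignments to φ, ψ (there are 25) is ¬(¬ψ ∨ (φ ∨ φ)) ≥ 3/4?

4

value 1: 4 assignments (counts)
value 0: 21 assignments
So 4 of the 25 assignments meet the threshold.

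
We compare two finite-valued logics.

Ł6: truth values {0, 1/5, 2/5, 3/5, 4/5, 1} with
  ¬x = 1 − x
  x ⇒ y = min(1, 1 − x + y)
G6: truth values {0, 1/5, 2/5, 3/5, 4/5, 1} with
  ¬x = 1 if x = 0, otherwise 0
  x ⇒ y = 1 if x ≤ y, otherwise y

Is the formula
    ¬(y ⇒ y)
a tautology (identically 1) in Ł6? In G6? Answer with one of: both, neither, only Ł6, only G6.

In Ł6: at y = 0 the value is 0 — not a tautology.
In G6: at y = 0 the value is 0 — not a tautology.

neither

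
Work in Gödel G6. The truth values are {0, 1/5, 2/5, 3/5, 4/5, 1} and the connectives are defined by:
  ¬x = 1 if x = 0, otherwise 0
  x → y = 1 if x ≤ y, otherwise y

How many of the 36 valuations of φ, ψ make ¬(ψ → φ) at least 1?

5

value 1: 5 assignments (counts)
value 0: 31 assignments
So 5 of the 36 assignments meet the threshold.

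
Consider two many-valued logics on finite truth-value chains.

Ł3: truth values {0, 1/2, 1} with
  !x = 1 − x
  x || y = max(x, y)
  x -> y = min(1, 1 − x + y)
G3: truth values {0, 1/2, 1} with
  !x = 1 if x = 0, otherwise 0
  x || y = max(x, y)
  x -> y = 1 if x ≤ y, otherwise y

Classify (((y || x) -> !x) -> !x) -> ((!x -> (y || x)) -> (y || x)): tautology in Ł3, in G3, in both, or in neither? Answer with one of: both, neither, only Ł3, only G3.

only Ł3

In Ł3: every assignment gives 1 — tautology.
In G3: at x = 1/2, y = 0 the value is 1/2 — not a tautology.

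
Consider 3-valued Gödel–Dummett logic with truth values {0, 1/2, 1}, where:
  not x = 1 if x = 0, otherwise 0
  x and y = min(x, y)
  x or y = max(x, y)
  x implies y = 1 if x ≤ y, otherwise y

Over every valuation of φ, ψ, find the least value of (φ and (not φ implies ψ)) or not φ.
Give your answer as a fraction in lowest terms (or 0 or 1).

1/2

Take φ = 1/2, ψ = 0:
not φ = not 1/2 = 0
not φ implies ψ = 0 implies 0 = 1
φ and (not φ implies ψ) = 1/2 and 1 = 1/2
not φ = not 1/2 = 0
(φ and (not φ implies ψ)) or not φ = 1/2 or 0 = 1/2
No assignment yields a value below 1/2, so this is the minimum.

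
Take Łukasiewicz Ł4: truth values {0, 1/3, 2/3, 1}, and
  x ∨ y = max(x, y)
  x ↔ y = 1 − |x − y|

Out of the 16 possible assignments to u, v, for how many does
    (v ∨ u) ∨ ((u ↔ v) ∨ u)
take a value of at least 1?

10

u = 0, v = 0 ↦ 1  ≥
u = 0, v = 1/3 ↦ 2/3  <
u = 0, v = 2/3 ↦ 2/3  <
u = 0, v = 1 ↦ 1  ≥
u = 1/3, v = 0 ↦ 2/3  <
u = 1/3, v = 1/3 ↦ 1  ≥
u = 1/3, v = 2/3 ↦ 2/3  <
u = 1/3, v = 1 ↦ 1  ≥
u = 2/3, v = 0 ↦ 2/3  <
u = 2/3, v = 1/3 ↦ 2/3  <
u = 2/3, v = 2/3 ↦ 1  ≥
u = 2/3, v = 1 ↦ 1  ≥
u = 1, v = 0 ↦ 1  ≥
u = 1, v = 1/3 ↦ 1  ≥
u = 1, v = 2/3 ↦ 1  ≥
u = 1, v = 1 ↦ 1  ≥
So 10 of the 16 assignments meet the threshold.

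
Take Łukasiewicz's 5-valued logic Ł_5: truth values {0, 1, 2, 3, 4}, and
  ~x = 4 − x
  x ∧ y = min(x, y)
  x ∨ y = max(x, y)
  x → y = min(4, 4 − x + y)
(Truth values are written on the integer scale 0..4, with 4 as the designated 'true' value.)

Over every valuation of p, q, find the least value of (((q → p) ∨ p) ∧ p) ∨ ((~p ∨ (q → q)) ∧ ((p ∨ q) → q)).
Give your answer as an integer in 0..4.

2

Take p = 2, q = 0:
q → p = 0 → 2 = 4
(q → p) ∨ p = 4 ∨ 2 = 4
((q → p) ∨ p) ∧ p = 4 ∧ 2 = 2
~p = ~2 = 2
q → q = 0 → 0 = 4
~p ∨ (q → q) = 2 ∨ 4 = 4
p ∨ q = 2 ∨ 0 = 2
(p ∨ q) → q = 2 → 0 = 2
(~p ∨ (q → q)) ∧ ((p ∨ q) → q) = 4 ∧ 2 = 2
(((q → p) ∨ p) ∧ p) ∨ ((~p ∨ (q → q)) ∧ ((p ∨ q) → q)) = 2 ∨ 2 = 2
No assignment yields a value below 2, so this is the minimum.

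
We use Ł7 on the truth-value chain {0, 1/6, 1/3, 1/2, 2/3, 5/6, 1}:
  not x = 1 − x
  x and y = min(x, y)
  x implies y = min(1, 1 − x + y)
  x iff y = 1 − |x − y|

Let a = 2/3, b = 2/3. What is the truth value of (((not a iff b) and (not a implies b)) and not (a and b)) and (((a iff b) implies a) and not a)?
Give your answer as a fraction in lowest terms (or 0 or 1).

not a = not 2/3 = 1/3
not a iff b = 1/3 iff 2/3 = 2/3
not a = not 2/3 = 1/3
not a implies b = 1/3 implies 2/3 = 1
(not a iff b) and (not a implies b) = 2/3 and 1 = 2/3
a and b = 2/3 and 2/3 = 2/3
not (a and b) = not 2/3 = 1/3
((not a iff b) and (not a implies b)) and not (a and b) = 2/3 and 1/3 = 1/3
a iff b = 2/3 iff 2/3 = 1
(a iff b) implies a = 1 implies 2/3 = 2/3
not a = not 2/3 = 1/3
((a iff b) implies a) and not a = 2/3 and 1/3 = 1/3
(((not a iff b) and (not a implies b)) and not (a and b)) and (((a iff b) implies a) and not a) = 1/3 and 1/3 = 1/3

1/3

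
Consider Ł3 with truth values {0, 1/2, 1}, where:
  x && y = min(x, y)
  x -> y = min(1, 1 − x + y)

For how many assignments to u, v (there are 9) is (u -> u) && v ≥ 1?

3

u = 0, v = 0 ↦ 0  <
u = 0, v = 1/2 ↦ 1/2  <
u = 0, v = 1 ↦ 1  ≥
u = 1/2, v = 0 ↦ 0  <
u = 1/2, v = 1/2 ↦ 1/2  <
u = 1/2, v = 1 ↦ 1  ≥
u = 1, v = 0 ↦ 0  <
u = 1, v = 1/2 ↦ 1/2  <
u = 1, v = 1 ↦ 1  ≥
So 3 of the 9 assignments meet the threshold.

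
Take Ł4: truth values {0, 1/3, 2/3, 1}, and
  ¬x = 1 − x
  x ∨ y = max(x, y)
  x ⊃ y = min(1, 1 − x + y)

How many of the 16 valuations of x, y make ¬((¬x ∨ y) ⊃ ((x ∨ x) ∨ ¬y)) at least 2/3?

x = 0, y = 0 ↦ 0  <
x = 0, y = 1/3 ↦ 1/3  <
x = 0, y = 2/3 ↦ 2/3  ≥
x = 0, y = 1 ↦ 1  ≥
x = 1/3, y = 0 ↦ 0  <
x = 1/3, y = 1/3 ↦ 0  <
x = 1/3, y = 2/3 ↦ 1/3  <
x = 1/3, y = 1 ↦ 2/3  ≥
x = 2/3, y = 0 ↦ 0  <
x = 2/3, y = 1/3 ↦ 0  <
x = 2/3, y = 2/3 ↦ 0  <
x = 2/3, y = 1 ↦ 1/3  <
x = 1, y = 0 ↦ 0  <
x = 1, y = 1/3 ↦ 0  <
x = 1, y = 2/3 ↦ 0  <
x = 1, y = 1 ↦ 0  <
So 3 of the 16 assignments meet the threshold.

3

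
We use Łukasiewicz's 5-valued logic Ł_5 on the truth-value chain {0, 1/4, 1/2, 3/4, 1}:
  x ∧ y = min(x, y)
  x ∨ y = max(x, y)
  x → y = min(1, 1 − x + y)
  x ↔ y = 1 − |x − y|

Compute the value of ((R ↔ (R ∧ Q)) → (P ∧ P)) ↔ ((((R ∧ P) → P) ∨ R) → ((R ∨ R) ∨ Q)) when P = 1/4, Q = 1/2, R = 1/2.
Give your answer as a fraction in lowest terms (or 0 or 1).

3/4

R ∧ Q = 1/2 ∧ 1/2 = 1/2
R ↔ (R ∧ Q) = 1/2 ↔ 1/2 = 1
P ∧ P = 1/4 ∧ 1/4 = 1/4
(R ↔ (R ∧ Q)) → (P ∧ P) = 1 → 1/4 = 1/4
R ∧ P = 1/2 ∧ 1/4 = 1/4
(R ∧ P) → P = 1/4 → 1/4 = 1
((R ∧ P) → P) ∨ R = 1 ∨ 1/2 = 1
R ∨ R = 1/2 ∨ 1/2 = 1/2
(R ∨ R) ∨ Q = 1/2 ∨ 1/2 = 1/2
(((R ∧ P) → P) ∨ R) → ((R ∨ R) ∨ Q) = 1 → 1/2 = 1/2
((R ↔ (R ∧ Q)) → (P ∧ P)) ↔ ((((R ∧ P) → P) ∨ R) → ((R ∨ R) ∨ Q)) = 1/4 ↔ 1/2 = 3/4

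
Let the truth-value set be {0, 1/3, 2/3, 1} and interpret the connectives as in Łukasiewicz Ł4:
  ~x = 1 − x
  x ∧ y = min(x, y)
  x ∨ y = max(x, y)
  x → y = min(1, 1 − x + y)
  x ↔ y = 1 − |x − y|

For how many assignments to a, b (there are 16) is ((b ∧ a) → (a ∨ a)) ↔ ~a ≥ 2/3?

a = 0, b = 0 ↦ 1  ≥
a = 0, b = 1/3 ↦ 1  ≥
a = 0, b = 2/3 ↦ 1  ≥
a = 0, b = 1 ↦ 1  ≥
a = 1/3, b = 0 ↦ 2/3  ≥
a = 1/3, b = 1/3 ↦ 2/3  ≥
a = 1/3, b = 2/3 ↦ 2/3  ≥
a = 1/3, b = 1 ↦ 2/3  ≥
a = 2/3, b = 0 ↦ 1/3  <
a = 2/3, b = 1/3 ↦ 1/3  <
a = 2/3, b = 2/3 ↦ 1/3  <
a = 2/3, b = 1 ↦ 1/3  <
a = 1, b = 0 ↦ 0  <
a = 1, b = 1/3 ↦ 0  <
a = 1, b = 2/3 ↦ 0  <
a = 1, b = 1 ↦ 0  <
So 8 of the 16 assignments meet the threshold.

8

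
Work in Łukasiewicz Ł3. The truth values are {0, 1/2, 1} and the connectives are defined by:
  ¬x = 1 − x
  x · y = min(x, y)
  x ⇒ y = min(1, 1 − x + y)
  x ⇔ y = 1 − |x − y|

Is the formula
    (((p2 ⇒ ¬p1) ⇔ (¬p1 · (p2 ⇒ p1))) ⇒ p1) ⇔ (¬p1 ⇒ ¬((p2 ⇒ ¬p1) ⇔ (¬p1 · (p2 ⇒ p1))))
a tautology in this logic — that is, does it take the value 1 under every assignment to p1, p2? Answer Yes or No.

Yes

p1 = 0, p2 = 0 ↦ 1
p1 = 0, p2 = 1/2 ↦ 1
p1 = 0, p2 = 1 ↦ 1
p1 = 1/2, p2 = 0 ↦ 1
p1 = 1/2, p2 = 1/2 ↦ 1
p1 = 1/2, p2 = 1 ↦ 1
p1 = 1, p2 = 0 ↦ 1
p1 = 1, p2 = 1/2 ↦ 1
p1 = 1, p2 = 1 ↦ 1
Every assignment gives a value ≥ 1.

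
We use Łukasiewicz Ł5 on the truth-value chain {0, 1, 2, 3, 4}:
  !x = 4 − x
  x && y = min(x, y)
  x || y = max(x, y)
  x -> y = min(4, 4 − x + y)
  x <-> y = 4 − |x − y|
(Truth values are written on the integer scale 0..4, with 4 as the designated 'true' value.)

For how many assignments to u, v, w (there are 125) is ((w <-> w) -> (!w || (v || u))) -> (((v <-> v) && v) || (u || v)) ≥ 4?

value 4: 95 assignments (counts)
value 3: 16 assignments
value 2: 9 assignments
value 1: 4 assignments
value 0: 1 assignment
So 95 of the 125 assignments meet the threshold.

95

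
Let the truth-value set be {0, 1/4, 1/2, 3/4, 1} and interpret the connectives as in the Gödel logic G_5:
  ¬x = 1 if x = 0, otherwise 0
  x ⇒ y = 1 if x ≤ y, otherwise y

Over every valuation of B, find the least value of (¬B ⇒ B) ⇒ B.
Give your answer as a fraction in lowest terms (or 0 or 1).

Take B = 1/4:
¬B = ¬1/4 = 0
¬B ⇒ B = 0 ⇒ 1/4 = 1
(¬B ⇒ B) ⇒ B = 1 ⇒ 1/4 = 1/4
No assignment yields a value below 1/4, so this is the minimum.

1/4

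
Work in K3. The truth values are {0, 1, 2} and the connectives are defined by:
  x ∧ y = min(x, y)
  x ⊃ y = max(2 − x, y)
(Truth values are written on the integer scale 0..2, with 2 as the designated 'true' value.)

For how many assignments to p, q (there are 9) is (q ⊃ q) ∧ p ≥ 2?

p = 0, q = 0 ↦ 0  <
p = 0, q = 1 ↦ 0  <
p = 0, q = 2 ↦ 0  <
p = 1, q = 0 ↦ 1  <
p = 1, q = 1 ↦ 1  <
p = 1, q = 2 ↦ 1  <
p = 2, q = 0 ↦ 2  ≥
p = 2, q = 1 ↦ 1  <
p = 2, q = 2 ↦ 2  ≥
So 2 of the 9 assignments meet the threshold.

2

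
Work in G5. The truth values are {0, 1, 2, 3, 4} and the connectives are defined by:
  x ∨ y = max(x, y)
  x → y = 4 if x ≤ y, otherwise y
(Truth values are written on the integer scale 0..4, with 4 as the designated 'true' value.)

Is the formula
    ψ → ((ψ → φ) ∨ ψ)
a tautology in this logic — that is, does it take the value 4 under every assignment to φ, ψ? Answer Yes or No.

At φ = 0, ψ = 1, for instance:
ψ → φ = 1 → 0 = 0
(ψ → φ) ∨ ψ = 0 ∨ 1 = 1
ψ → ((ψ → φ) ∨ ψ) = 1 → 1 = 4
and checking the remaining 24 assignments likewise gives ≥ 4 in every case.

Yes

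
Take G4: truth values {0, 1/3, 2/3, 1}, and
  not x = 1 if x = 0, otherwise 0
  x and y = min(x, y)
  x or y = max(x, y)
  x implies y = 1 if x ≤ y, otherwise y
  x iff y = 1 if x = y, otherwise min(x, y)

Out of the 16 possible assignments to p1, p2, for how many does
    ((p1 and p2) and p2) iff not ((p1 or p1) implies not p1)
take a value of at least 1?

p1 = 0, p2 = 0 ↦ 1  ≥
p1 = 0, p2 = 1/3 ↦ 1  ≥
p1 = 0, p2 = 2/3 ↦ 1  ≥
p1 = 0, p2 = 1 ↦ 1  ≥
p1 = 1/3, p2 = 0 ↦ 0  <
p1 = 1/3, p2 = 1/3 ↦ 1/3  <
p1 = 1/3, p2 = 2/3 ↦ 1/3  <
p1 = 1/3, p2 = 1 ↦ 1/3  <
p1 = 2/3, p2 = 0 ↦ 0  <
p1 = 2/3, p2 = 1/3 ↦ 1/3  <
p1 = 2/3, p2 = 2/3 ↦ 2/3  <
p1 = 2/3, p2 = 1 ↦ 2/3  <
p1 = 1, p2 = 0 ↦ 0  <
p1 = 1, p2 = 1/3 ↦ 1/3  <
p1 = 1, p2 = 2/3 ↦ 2/3  <
p1 = 1, p2 = 1 ↦ 1  ≥
So 5 of the 16 assignments meet the threshold.

5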